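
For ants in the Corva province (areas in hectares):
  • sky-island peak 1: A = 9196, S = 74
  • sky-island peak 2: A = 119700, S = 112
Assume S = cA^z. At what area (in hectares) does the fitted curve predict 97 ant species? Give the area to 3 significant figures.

z = ln(112/74) / ln(119700/9196) = 0.4144 / 2.5662 = 0.1615
c = 74 / 9196^0.1615 = 74 / 4.366 = 16.95
A = (97/16.95)^(1/0.1615) ⇒ ln A = ln(5.723)/0.1615 = 10.8024
A = e^10.8024 ≈ 49138 hectares

49100 hectares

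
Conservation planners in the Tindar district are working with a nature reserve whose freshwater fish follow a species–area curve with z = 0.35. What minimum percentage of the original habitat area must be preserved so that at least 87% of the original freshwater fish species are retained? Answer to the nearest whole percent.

67%

Need (A_new/A_old)^0.35 = 0.87, so A_new/A_old = 0.87^(1/0.35) = 0.87^2.857
ln(A_new/A_old) = ln 0.87 / 0.35 = -0.1393 / 0.35 = -0.3979
A_new/A_old = e^-0.3979 ≈ 0.6717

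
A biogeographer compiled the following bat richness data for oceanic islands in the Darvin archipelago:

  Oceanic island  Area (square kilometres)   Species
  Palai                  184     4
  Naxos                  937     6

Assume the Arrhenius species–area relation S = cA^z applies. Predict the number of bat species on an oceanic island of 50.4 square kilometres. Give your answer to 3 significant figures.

z = ln(6/4) / ln(937/184) = 0.4055 / 1.6277 = 0.2491
c = 4 / 184^0.2491 = 4 / 3.666 = 1.091
S₃ = 1.091 × 50.4^0.2491 = 1.091 × 2.655 ≈ 2.897

2.90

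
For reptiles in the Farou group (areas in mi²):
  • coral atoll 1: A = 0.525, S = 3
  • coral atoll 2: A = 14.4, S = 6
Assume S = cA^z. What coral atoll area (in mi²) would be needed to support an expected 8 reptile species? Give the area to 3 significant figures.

z = ln(6/3) / ln(14.4/0.525) = 0.6931 / 3.3116 = 0.2093
c = 3 / 0.525^0.2093 = 3 / 0.8738 = 3.433
A = (8/3.433)^(1/0.2093) ⇒ ln A = ln(2.33)/0.2093 = 4.0417
A = e^4.0417 ≈ 56.92 mi²

56.9 mi²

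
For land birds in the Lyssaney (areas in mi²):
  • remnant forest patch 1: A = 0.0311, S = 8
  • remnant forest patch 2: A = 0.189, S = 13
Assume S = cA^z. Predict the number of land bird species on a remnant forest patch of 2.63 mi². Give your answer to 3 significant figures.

z = ln(13/8) / ln(0.189/0.0311) = 0.4855 / 1.8045 = 0.2690
c = 8 / 0.0311^0.2690 = 8 / 0.3931 = 20.35
S₃ = 20.35 × 2.63^0.2690 = 20.35 × 1.297 ≈ 26.4

26.4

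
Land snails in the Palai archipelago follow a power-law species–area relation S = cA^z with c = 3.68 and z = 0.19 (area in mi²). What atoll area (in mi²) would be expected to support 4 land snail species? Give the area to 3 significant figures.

4 = 3.68 × A^0.19  ⇒  A^0.19 = 4/3.68 = 1.087
ln A = ln(1.087) / 0.19 = 0.0834 / 0.19 = 0.4389
A = e^0.4389 ≈ 1.551 mi²

1.55 mi²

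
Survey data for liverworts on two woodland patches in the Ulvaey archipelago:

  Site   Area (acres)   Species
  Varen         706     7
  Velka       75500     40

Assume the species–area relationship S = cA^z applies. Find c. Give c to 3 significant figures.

0.606

z = ln(S₂/S₁) / ln(A₂/A₁) = ln(40/7) / ln(75500/706) = 1.7430 / 4.6723 = 0.3730
c = S₁ / A₁^z = 7 / 706^0.3730 = 7 / 11.55 = 0.6058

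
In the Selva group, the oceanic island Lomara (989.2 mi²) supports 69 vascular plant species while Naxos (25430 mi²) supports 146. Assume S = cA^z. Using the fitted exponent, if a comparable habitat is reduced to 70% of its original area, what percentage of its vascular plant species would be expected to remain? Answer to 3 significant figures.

92.1%

z = ln(146/69) / ln(25430/989.2) = 0.7495 / 3.2468 = 0.2308
S_new/S_old = (A_new/A_old)^z = 0.7^0.2308 = exp(0.2308 × -0.3567) = 0.921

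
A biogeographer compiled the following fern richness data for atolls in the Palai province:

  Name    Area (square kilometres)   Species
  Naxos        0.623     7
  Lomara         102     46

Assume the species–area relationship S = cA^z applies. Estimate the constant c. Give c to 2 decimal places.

8.34

z = ln(S₂/S₁) / ln(A₂/A₁) = ln(46/7) / ln(102/0.623) = 1.8827 / 5.0982 = 0.3693
c = S₁ / A₁^z = 7 / 0.623^0.3693 = 7 / 0.8397 = 8.337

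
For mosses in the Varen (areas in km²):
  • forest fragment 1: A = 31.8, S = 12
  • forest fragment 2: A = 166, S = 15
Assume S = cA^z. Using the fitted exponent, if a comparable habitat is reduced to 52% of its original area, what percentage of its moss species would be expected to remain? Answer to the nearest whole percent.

z = ln(15/12) / ln(166/31.8) = 0.2231 / 1.6525 = 0.1350
S_new/S_old = (A_new/A_old)^z = 0.52^0.1350 = exp(0.1350 × -0.6539) = 0.9155

92%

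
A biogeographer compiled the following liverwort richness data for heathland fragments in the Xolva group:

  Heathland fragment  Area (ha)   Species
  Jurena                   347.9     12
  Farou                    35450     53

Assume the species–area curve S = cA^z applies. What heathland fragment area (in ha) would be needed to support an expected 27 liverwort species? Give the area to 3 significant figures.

z = ln(53/12) / ln(35450/347.9) = 1.4854 / 4.6240 = 0.3212
c = 12 / 347.9^0.3212 = 12 / 6.553 = 1.831
A = (27/1.831)^(1/0.3212) ⇒ ln A = ln(14.74)/0.3212 = 8.3763
A = e^8.3763 ≈ 4343 ha

4340 ha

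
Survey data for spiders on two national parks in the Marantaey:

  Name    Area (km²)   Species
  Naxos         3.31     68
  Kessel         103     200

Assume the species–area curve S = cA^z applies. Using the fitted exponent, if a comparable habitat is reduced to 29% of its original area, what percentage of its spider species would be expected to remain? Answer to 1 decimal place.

67.8%

z = ln(200/68) / ln(103/3.31) = 1.0788 / 3.4378 = 0.3138
S_new/S_old = (A_new/A_old)^z = 0.29^0.3138 = exp(0.3138 × -1.2379) = 0.6781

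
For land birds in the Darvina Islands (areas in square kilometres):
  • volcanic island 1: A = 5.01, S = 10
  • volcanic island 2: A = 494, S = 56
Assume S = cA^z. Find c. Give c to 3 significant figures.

z = ln(S₂/S₁) / ln(A₂/A₁) = ln(56/10) / ln(494/5.01) = 1.7228 / 4.5911 = 0.3752
c = S₁ / A₁^z = 10 / 5.01^0.3752 = 10 / 1.831 = 5.463

5.46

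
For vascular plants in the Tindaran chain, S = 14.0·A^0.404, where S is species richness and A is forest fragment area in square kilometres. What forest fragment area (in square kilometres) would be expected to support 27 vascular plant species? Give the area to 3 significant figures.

27 = 14 × A^0.404  ⇒  A^0.404 = 27/14 = 1.929
ln A = ln(1.929) / 0.404 = 0.6568 / 0.404 = 1.6257
A = e^1.6257 ≈ 5.082 square kilometres

5.08 square kilometres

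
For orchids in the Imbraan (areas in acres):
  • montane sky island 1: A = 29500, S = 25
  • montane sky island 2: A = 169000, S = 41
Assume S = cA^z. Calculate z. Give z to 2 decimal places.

0.28

Taking logs: ln S = ln c + z ln A, so z = (ln S₂ − ln S₁)/(ln A₂ − ln A₁).
z = ln(41/25) / ln(169000/29500) = ln(1.64) / ln(5.729) = 0.4947 / 1.7455 = 0.2834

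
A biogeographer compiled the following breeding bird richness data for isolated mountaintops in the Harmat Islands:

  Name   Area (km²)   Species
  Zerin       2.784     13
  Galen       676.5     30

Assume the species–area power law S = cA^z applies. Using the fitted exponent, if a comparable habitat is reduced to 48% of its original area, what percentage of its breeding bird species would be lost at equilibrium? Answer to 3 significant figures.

10.6%

z = ln(30/13) / ln(676.5/2.784) = 0.8362 / 5.4930 = 0.1522
S_new/S_old = (A_new/A_old)^z = 0.48^0.1522 = exp(0.1522 × -0.7340) = 0.8943
Fraction lost = 1 − 0.8943 = 0.1057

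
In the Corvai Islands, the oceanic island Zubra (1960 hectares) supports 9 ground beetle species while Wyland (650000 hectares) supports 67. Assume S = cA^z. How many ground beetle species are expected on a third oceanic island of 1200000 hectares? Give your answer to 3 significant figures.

82.8

z = ln(67/9) / ln(650000/1960) = 2.0075 / 5.8040 = 0.3459
c = 9 / 1960^0.3459 = 9 / 13.76 = 0.6539
S₃ = 0.6539 × 1200000^0.3459 = 0.6539 × 126.7 ≈ 82.83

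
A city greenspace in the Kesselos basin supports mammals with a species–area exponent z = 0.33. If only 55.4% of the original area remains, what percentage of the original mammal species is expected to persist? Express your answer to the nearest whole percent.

S_new/S_old = (A_new/A_old)^z = 0.554^0.33
= exp(0.33 × ln 0.554) = exp(0.33 × -0.5906) = exp(-0.1949) ≈ 0.8229

82%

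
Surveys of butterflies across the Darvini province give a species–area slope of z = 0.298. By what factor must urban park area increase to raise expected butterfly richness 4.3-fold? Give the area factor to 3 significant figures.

134

(A₂/A₁)^0.298 = 4.3, so A₂/A₁ = 4.3^(1/0.298) = 4.3^3.356
ln(A₂/A₁) = ln 4.3 / 0.298 = 1.4586 / 0.298 = 4.8947
A₂/A₁ = e^4.8947 ≈ 133.6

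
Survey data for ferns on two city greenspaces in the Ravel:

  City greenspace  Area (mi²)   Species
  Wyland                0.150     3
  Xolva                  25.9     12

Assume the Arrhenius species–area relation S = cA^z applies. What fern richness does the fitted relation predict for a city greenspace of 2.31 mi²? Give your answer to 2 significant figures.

6.3

z = ln(12/3) / ln(25.9/0.15) = 1.3863 / 5.1514 = 0.2691
c = 3 / 0.15^0.2691 = 3 / 0.6002 = 4.999
S₃ = 4.999 × 2.31^0.2691 = 4.999 × 1.253 ≈ 6.262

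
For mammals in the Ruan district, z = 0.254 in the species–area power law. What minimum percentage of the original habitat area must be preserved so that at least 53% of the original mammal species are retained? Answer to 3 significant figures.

8.21%

Need (A_new/A_old)^0.254 = 0.53, so A_new/A_old = 0.53^(1/0.254) = 0.53^3.937
ln(A_new/A_old) = ln 0.53 / 0.254 = -0.6349 / 0.254 = -2.4995
A_new/A_old = e^-2.4995 ≈ 0.08212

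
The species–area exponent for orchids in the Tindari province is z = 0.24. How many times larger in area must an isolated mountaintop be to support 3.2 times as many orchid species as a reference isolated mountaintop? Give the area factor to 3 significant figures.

(A₂/A₁)^0.24 = 3.2, so A₂/A₁ = 3.2^(1/0.24) = 3.2^4.167
ln(A₂/A₁) = ln 3.2 / 0.24 = 1.1632 / 0.24 = 4.8465
A₂/A₁ = e^4.8465 ≈ 127.3

127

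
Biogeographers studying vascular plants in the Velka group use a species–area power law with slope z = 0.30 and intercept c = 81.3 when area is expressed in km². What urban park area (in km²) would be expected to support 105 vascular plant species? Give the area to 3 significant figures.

105 = 81.3 × A^0.3  ⇒  A^0.3 = 105/81.3 = 1.292
ln A = ln(1.292) / 0.3 = 0.2558 / 0.3 = 0.8527
A = e^0.8527 ≈ 2.346 km²

2.35 km²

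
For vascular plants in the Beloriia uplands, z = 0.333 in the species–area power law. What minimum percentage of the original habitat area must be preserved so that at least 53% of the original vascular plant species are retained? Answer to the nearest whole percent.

Need (A_new/A_old)^0.333 = 0.53, so A_new/A_old = 0.53^(1/0.333) = 0.53^3.003
ln(A_new/A_old) = ln 0.53 / 0.333 = -0.6349 / 0.333 = -1.9065
A_new/A_old = e^-1.9065 ≈ 0.1486

15%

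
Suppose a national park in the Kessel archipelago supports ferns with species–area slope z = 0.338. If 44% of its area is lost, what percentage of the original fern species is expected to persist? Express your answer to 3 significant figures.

S_new/S_old = (A_new/A_old)^z = 0.56^0.338
= exp(0.338 × ln 0.56) = exp(0.338 × -0.5798) = exp(-0.1960) ≈ 0.822

82.2%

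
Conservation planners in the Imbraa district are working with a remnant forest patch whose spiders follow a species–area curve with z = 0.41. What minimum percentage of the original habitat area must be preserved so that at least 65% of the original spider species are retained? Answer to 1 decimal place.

Need (A_new/A_old)^0.41 = 0.65, so A_new/A_old = 0.65^(1/0.41) = 0.65^2.439
ln(A_new/A_old) = ln 0.65 / 0.41 = -0.4308 / 0.41 = -1.0507
A_new/A_old = e^-1.0507 ≈ 0.3497

35.0%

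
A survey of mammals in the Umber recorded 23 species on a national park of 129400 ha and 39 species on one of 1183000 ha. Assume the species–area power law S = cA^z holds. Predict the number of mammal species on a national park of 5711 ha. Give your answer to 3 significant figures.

z = ln(39/23) / ln(1183000/129400) = 0.5281 / 2.2129 = 0.2386
c = 23 / 129400^0.2386 = 23 / 16.59 = 1.386
S₃ = 1.386 × 5711^0.2386 = 1.386 × 7.879 ≈ 10.92

10.9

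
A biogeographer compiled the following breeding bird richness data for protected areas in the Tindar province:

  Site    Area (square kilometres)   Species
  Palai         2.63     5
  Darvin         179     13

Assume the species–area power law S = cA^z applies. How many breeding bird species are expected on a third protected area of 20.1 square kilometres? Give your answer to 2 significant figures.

z = ln(13/5) / ln(179/2.63) = 0.9555 / 4.2204 = 0.2264
c = 5 / 2.63^0.2264 = 5 / 1.245 = 4.017
S₃ = 4.017 × 20.1^0.2264 = 4.017 × 1.973 ≈ 7.924

7.9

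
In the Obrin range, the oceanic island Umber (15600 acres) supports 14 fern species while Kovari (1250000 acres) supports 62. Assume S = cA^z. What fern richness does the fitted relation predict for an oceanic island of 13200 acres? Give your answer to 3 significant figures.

z = ln(62/14) / ln(1250000/15600) = 1.4881 / 4.3836 = 0.3395
c = 14 / 15600^0.3395 = 14 / 26.51 = 0.5281
S₃ = 0.5281 × 13200^0.3395 = 0.5281 × 25.05 ≈ 13.23

13.2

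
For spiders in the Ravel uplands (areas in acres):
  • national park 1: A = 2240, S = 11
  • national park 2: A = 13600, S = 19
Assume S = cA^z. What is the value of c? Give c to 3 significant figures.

z = ln(S₂/S₁) / ln(A₂/A₁) = ln(19/11) / ln(13600/2240) = 0.5465 / 1.8036 = 0.3030
c = S₁ / A₁^z = 11 / 2240^0.3030 = 11 / 10.36 = 1.062

1.06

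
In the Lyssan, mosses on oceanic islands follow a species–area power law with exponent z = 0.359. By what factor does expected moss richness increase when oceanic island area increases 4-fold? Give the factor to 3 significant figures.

S₂/S₁ = (A₂/A₁)^z = 4^0.359
ln(S₂/S₁) = 0.359 × ln 4 = 0.359 × 1.3863 = 0.4977
S₂/S₁ = e^0.4977 ≈ 1.645

1.64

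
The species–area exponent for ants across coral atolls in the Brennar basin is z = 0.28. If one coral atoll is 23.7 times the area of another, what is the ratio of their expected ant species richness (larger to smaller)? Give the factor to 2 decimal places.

S₂/S₁ = (A₂/A₁)^z = 23.7^0.28
ln(S₂/S₁) = 0.28 × ln 23.7 = 0.28 × 3.1655 = 0.8863
S₂/S₁ = e^0.8863 ≈ 2.426

2.43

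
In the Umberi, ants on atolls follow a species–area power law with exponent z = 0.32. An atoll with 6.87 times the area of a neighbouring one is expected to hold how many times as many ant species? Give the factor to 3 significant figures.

S₂/S₁ = (A₂/A₁)^z = 6.87^0.32
ln(S₂/S₁) = 0.32 × ln 6.87 = 0.32 × 1.9272 = 0.6167
S₂/S₁ = e^0.6167 ≈ 1.853

1.85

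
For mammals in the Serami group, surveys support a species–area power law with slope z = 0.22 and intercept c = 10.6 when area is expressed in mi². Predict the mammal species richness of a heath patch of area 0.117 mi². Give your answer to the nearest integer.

7

S = 10.6 × 0.117^0.22
ln S = ln 10.6 + 0.22 × ln 0.117 = 2.3609 + 0.22 × -2.1456 = 1.8888
S = e^1.8888 ≈ 6.612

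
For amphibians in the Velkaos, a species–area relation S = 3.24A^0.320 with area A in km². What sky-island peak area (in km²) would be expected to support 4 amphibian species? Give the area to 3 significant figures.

1.93 km²

4 = 3.24 × A^0.32  ⇒  A^0.32 = 4/3.24 = 1.235
ln A = ln(1.235) / 0.32 = 0.2107 / 0.32 = 0.6585
A = e^0.6585 ≈ 1.932 km²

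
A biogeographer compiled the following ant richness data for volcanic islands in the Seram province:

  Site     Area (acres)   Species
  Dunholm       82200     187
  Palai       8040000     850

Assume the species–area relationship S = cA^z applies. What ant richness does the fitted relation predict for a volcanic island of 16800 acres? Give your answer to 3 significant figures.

111

z = ln(850/187) / ln(8040000/82200) = 1.5141 / 4.5830 = 0.3304
c = 187 / 82200^0.3304 = 187 / 42.05 = 4.447
S₃ = 4.447 × 16800^0.3304 = 4.447 × 24.89 ≈ 110.7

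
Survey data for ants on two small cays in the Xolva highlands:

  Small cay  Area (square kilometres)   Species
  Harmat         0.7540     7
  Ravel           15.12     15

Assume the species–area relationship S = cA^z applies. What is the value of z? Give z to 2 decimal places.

0.25

Taking logs: ln S = ln c + z ln A, so z = (ln S₂ − ln S₁)/(ln A₂ − ln A₁).
z = ln(15/7) / ln(15.12/0.754) = ln(2.143) / ln(20.05) = 0.7621 / 2.9984 = 0.2542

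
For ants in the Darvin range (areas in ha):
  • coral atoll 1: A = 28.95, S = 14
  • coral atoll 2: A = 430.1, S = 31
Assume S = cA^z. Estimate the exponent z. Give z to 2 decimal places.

0.29

Taking logs: ln S = ln c + z ln A, so z = (ln S₂ − ln S₁)/(ln A₂ − ln A₁).
z = ln(31/14) / ln(430.1/28.95) = ln(2.214) / ln(14.86) = 0.7949 / 2.6984 = 0.2946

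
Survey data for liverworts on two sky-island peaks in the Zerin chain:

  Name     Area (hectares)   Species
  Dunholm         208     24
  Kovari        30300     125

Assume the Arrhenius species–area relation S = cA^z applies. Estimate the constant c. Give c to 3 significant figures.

z = ln(S₂/S₁) / ln(A₂/A₁) = ln(125/24) / ln(30300/208) = 1.6503 / 4.9814 = 0.3313
c = S₁ / A₁^z = 24 / 208^0.3313 = 24 / 5.861 = 4.095

4.10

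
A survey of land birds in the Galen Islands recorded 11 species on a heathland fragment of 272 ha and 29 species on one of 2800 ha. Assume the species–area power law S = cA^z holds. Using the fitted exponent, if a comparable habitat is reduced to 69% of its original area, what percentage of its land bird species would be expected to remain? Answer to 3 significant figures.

85.7%

z = ln(29/11) / ln(2800/272) = 0.9694 / 2.3316 = 0.4158
S_new/S_old = (A_new/A_old)^z = 0.69^0.4158 = exp(0.4158 × -0.3711) = 0.857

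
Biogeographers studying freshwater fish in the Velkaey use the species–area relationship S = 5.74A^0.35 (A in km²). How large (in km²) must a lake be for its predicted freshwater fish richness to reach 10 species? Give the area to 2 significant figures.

4.9 km²

10 = 5.74 × A^0.35  ⇒  A^0.35 = 10/5.74 = 1.742
ln A = ln(1.742) / 0.35 = 0.5551 / 0.35 = 1.5861
A = e^1.5861 ≈ 4.885 km²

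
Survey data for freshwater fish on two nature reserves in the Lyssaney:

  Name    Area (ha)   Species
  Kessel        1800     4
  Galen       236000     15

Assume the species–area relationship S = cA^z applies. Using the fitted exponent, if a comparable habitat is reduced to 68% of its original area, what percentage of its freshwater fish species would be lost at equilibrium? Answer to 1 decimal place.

z = ln(15/4) / ln(236000/1800) = 1.3218 / 4.8760 = 0.2711
S_new/S_old = (A_new/A_old)^z = 0.68^0.2711 = exp(0.2711 × -0.3857) = 0.9007
Fraction lost = 1 − 0.9007 = 0.09926

9.9%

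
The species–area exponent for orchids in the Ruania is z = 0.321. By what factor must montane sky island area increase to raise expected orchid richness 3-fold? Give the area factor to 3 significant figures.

30.6

(A₂/A₁)^0.321 = 3, so A₂/A₁ = 3^(1/0.321) = 3^3.115
ln(A₂/A₁) = ln 3 / 0.321 = 1.0986 / 0.321 = 3.4225
A₂/A₁ = e^3.4225 ≈ 30.64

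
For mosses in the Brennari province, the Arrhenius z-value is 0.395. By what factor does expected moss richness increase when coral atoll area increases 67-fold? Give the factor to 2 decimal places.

S₂/S₁ = (A₂/A₁)^z = 67^0.395
ln(S₂/S₁) = 0.395 × ln 67 = 0.395 × 4.2047 = 1.6609
S₂/S₁ = e^1.6609 ≈ 5.264

5.26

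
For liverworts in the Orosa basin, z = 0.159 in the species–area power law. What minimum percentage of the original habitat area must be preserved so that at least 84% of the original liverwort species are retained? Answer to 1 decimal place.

Need (A_new/A_old)^0.159 = 0.84, so A_new/A_old = 0.84^(1/0.159) = 0.84^6.289
ln(A_new/A_old) = ln 0.84 / 0.159 = -0.1744 / 0.159 = -1.0966
A_new/A_old = e^-1.0966 ≈ 0.334

33.4%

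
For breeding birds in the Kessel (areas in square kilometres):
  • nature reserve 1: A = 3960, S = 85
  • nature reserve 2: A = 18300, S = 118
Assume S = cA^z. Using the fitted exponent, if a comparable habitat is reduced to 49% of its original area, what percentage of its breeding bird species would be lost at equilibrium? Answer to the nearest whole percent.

14%

z = ln(118/85) / ln(18300/3960) = 0.3280 / 1.5307 = 0.2143
S_new/S_old = (A_new/A_old)^z = 0.49^0.2143 = exp(0.2143 × -0.7133) = 0.8582
Fraction lost = 1 − 0.8582 = 0.1418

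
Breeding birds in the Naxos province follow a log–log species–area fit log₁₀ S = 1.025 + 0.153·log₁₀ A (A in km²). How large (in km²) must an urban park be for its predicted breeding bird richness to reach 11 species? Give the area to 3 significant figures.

11 = 10.59 × A^0.153  ⇒  A^0.153 = 11/10.59 = 1.038
ln A = ln(1.038) / 0.153 = 0.0377 / 0.153 = 0.2467
A = e^0.2467 ≈ 1.28 km²

1.28 km²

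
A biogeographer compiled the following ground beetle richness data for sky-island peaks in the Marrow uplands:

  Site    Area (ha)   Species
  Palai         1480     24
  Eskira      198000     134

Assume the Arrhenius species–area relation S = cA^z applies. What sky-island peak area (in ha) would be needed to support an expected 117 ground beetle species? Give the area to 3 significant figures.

135000 ha

z = ln(134/24) / ln(198000/1480) = 1.7198 / 4.8962 = 0.3512
c = 24 / 1480^0.3512 = 24 / 12.99 = 1.848
A = (117/1.848)^(1/0.3512) ⇒ ln A = ln(63.32)/0.3512 = 11.8098
A = e^11.8098 ≈ 134562 ha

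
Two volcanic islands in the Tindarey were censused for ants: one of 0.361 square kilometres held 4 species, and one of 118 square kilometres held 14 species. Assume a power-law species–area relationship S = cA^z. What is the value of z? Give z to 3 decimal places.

Taking logs: ln S = ln c + z ln A, so z = (ln S₂ − ln S₁)/(ln A₂ − ln A₁).
z = ln(14/4) / ln(118/0.361) = ln(3.5) / ln(326.9) = 1.2528 / 5.7896 = 0.2164

0.216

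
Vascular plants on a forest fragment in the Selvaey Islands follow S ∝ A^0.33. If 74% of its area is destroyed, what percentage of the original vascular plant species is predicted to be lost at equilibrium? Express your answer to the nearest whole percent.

36%

S_new/S_old = (A_new/A_old)^z = 0.26^0.33
= exp(0.33 × ln 0.26) = exp(0.33 × -1.3471) = exp(-0.4445) ≈ 0.6411
Fraction lost = 1 − 0.6411 = 0.3589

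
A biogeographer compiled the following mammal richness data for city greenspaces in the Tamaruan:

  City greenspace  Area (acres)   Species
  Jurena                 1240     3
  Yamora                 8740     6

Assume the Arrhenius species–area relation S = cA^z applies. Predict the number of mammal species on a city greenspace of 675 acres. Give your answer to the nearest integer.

z = ln(6/3) / ln(8740/1240) = 0.6931 / 1.9528 = 0.3550
c = 3 / 1240^0.3550 = 3 / 12.53 = 0.2394
S₃ = 0.2394 × 675^0.3550 = 0.2394 × 10.1 ≈ 2.418

2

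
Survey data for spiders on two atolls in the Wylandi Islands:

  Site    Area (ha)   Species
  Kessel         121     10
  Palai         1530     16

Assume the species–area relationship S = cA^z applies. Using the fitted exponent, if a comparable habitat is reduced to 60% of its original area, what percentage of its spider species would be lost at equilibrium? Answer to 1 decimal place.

z = ln(16/10) / ln(1530/121) = 0.4700 / 2.5372 = 0.1852
S_new/S_old = (A_new/A_old)^z = 0.6^0.1852 = exp(0.1852 × -0.5108) = 0.9097
Fraction lost = 1 − 0.9097 = 0.09029

9.0%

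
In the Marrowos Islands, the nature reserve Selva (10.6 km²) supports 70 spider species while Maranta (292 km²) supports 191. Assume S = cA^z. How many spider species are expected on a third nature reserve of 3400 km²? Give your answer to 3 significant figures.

z = ln(191/70) / ln(292/10.6) = 1.0038 / 3.3159 = 0.3027
c = 70 / 10.6^0.3027 = 70 / 2.044 = 34.25
S₃ = 34.25 × 3400^0.3027 = 34.25 × 11.72 ≈ 401.6

402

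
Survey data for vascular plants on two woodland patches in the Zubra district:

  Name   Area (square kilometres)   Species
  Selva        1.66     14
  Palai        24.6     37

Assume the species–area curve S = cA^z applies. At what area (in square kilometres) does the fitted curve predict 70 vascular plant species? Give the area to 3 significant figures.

z = ln(37/14) / ln(24.6/1.66) = 0.9719 / 2.6959 = 0.3605
c = 14 / 1.66^0.3605 = 14 / 1.2 = 11.66
A = (70/11.66)^(1/0.3605) ⇒ ln A = ln(6.002)/0.3605 = 4.9714
A = e^4.9714 ≈ 144.2 square kilometres

144 square kilometres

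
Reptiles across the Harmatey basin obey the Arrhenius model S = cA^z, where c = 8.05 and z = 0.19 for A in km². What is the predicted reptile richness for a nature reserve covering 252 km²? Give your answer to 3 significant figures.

S = 8.05 × 252^0.19 = 8.05 × 2.859 ≈ 23.02

23.0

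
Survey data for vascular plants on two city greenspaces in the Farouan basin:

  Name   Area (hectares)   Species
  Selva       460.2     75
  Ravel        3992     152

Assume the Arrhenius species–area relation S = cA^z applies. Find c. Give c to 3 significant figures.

z = ln(S₂/S₁) / ln(A₂/A₁) = ln(152/75) / ln(3992/460.2) = 0.7064 / 2.1604 = 0.3270
c = S₁ / A₁^z = 75 / 460.2^0.3270 = 75 / 7.425 = 10.1

10.1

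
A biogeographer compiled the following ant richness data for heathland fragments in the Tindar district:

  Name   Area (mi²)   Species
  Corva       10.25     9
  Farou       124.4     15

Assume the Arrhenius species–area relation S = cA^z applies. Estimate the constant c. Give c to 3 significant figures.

5.59

z = ln(S₂/S₁) / ln(A₂/A₁) = ln(15/9) / ln(124.4/10.25) = 0.5108 / 2.4962 = 0.2046
c = S₁ / A₁^z = 9 / 10.25^0.2046 = 9 / 1.61 = 5.59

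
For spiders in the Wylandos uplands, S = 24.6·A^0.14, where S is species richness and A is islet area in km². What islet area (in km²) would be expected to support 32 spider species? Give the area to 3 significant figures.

6.54 km²

32 = 24.6 × A^0.14  ⇒  A^0.14 = 32/24.6 = 1.301
ln A = ln(1.301) / 0.14 = 0.2630 / 0.14 = 1.8785
A = e^1.8785 ≈ 6.544 km²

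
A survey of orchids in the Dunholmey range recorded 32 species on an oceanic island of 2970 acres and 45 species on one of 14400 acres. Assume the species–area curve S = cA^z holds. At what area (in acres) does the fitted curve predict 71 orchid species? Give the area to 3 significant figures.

z = ln(45/32) / ln(14400/2970) = 0.3409 / 1.5787 = 0.2160
c = 32 / 2970^0.2160 = 32 / 5.623 = 5.691
A = (71/5.691)^(1/0.2160) ⇒ ln A = ln(12.48)/0.2160 = 11.6866
A = e^11.6866 ≈ 118964 acres

119000 acres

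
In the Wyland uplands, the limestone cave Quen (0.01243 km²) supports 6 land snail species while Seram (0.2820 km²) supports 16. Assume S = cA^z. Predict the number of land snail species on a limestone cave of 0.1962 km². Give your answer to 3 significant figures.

z = ln(16/6) / ln(0.282/0.01243) = 0.9808 / 3.1218 = 0.3142
c = 6 / 0.01243^0.3142 = 6 / 0.2519 = 23.81
S₃ = 23.81 × 0.1962^0.3142 = 23.81 × 0.5995 ≈ 14.28

14.3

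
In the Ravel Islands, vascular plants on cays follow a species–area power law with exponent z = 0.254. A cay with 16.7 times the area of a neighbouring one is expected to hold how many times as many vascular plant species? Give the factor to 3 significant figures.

2.04

S₂/S₁ = (A₂/A₁)^z = 16.7^0.254
ln(S₂/S₁) = 0.254 × ln 16.7 = 0.254 × 2.8154 = 0.7151
S₂/S₁ = e^0.7151 ≈ 2.044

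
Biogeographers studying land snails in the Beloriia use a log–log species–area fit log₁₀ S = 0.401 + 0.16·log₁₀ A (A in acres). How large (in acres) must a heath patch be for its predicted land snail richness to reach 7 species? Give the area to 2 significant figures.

600 acres

7 = 2.518 × A^0.16  ⇒  A^0.16 = 7/2.518 = 2.78
ln A = ln(2.78) / 0.16 = 1.0226 / 0.16 = 6.3911
A = e^6.3911 ≈ 596.5 acres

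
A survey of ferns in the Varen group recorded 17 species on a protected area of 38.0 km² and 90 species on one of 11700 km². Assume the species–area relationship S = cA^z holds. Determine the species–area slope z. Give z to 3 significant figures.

Taking logs: ln S = ln c + z ln A, so z = (ln S₂ − ln S₁)/(ln A₂ − ln A₁).
z = ln(90/17) / ln(11700/38) = ln(5.294) / ln(307.9) = 1.6666 / 5.7298 = 0.2909

0.291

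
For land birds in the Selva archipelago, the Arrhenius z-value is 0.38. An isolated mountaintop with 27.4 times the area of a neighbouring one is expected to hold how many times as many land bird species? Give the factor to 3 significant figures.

S₂/S₁ = (A₂/A₁)^z = 27.4^0.38
ln(S₂/S₁) = 0.38 × ln 27.4 = 0.38 × 3.3105 = 1.2580
S₂/S₁ = e^1.2580 ≈ 3.518

3.52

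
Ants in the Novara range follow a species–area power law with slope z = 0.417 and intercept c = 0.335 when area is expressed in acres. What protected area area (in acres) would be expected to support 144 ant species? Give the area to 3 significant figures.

2060000 acres

144 = 0.335 × A^0.417  ⇒  A^0.417 = 144/0.335 = 429.9
ln A = ln(429.9) / 0.417 = 6.0634 / 0.417 = 14.5406
A = e^14.5406 ≈ 2064955 acres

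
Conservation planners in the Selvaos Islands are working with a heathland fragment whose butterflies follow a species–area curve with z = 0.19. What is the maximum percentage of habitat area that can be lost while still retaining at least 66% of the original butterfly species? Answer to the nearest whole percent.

Need (A_new/A_old)^0.19 = 0.66, so A_new/A_old = 0.66^(1/0.19) = 0.66^5.263
ln(A_new/A_old) = ln 0.66 / 0.19 = -0.4155 / 0.19 = -2.1869
A_new/A_old = e^-2.1869 ≈ 0.1123
Fraction that can be lost = 1 − 0.1123 = 0.8877

89%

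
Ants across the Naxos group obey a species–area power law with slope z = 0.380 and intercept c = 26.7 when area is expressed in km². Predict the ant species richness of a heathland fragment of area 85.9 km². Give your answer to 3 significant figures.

145

S = 26.7 × 85.9^0.38
ln S = ln 26.7 + 0.38 × ln 85.9 = 3.2847 + 0.38 × 4.4532 = 4.9769
S = e^4.9769 ≈ 145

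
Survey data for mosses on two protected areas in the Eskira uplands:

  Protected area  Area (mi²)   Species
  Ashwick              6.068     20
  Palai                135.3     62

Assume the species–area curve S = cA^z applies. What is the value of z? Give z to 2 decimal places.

Taking logs: ln S = ln c + z ln A, so z = (ln S₂ − ln S₁)/(ln A₂ − ln A₁).
z = ln(62/20) / ln(135.3/6.068) = ln(3.1) / ln(22.3) = 1.1314 / 3.1045 = 0.3644

0.36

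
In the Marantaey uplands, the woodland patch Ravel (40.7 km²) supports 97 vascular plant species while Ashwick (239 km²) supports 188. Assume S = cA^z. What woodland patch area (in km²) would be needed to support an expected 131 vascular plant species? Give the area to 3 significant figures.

90.9 km²

z = ln(188/97) / ln(239/40.7) = 0.6617 / 1.7702 = 0.3738
c = 97 / 40.7^0.3738 = 97 / 3.997 = 24.27
A = (131/24.27)^(1/0.3738) ⇒ ln A = ln(5.397)/0.3738 = 4.5101
A = e^4.5101 ≈ 90.93 km²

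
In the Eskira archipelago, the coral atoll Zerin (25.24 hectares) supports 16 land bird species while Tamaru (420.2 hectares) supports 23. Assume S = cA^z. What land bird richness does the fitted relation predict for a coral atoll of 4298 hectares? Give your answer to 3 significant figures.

z = ln(23/16) / ln(420.2/25.24) = 0.3629 / 2.8123 = 0.1290
c = 16 / 25.24^0.1290 = 16 / 1.517 = 10.55
S₃ = 10.55 × 4298^0.1290 = 10.55 × 2.943 ≈ 31.05

31.0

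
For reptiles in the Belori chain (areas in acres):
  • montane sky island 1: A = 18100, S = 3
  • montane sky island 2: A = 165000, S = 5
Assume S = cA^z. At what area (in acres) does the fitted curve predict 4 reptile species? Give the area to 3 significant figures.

z = ln(5/3) / ln(165000/18100) = 0.5108 / 2.2100 = 0.2311
c = 3 / 18100^0.2311 = 3 / 9.641 = 0.3112
A = (4/0.3112)^(1/0.2311) ⇒ ln A = ln(12.85)/0.2311 = 11.0483
A = e^11.0483 ≈ 62837 acres

62800 acres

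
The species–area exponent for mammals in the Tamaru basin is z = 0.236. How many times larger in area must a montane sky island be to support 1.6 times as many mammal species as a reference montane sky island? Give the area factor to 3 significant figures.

(A₂/A₁)^0.236 = 1.6, so A₂/A₁ = 1.6^(1/0.236) = 1.6^4.237
ln(A₂/A₁) = ln 1.6 / 0.236 = 0.4700 / 0.236 = 1.9915
A₂/A₁ = e^1.9915 ≈ 7.327

7.33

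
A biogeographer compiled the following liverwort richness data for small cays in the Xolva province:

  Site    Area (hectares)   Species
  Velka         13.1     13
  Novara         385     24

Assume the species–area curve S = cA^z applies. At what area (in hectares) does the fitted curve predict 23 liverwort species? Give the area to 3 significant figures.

304 hectares

z = ln(24/13) / ln(385/13.1) = 0.6131 / 3.3806 = 0.1814
c = 13 / 13.1^0.1814 = 13 / 1.595 = 8.153
A = (23/8.153)^(1/0.1814) ⇒ ln A = ln(2.821)/0.1814 = 5.7186
A = e^5.7186 ≈ 304.5 hectares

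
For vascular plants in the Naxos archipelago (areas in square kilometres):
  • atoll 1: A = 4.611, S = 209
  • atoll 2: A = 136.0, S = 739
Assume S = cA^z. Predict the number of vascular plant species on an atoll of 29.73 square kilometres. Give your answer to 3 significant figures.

z = ln(739/209) / ln(136/4.611) = 1.2630 / 3.3842 = 0.3732
c = 209 / 4.611^0.3732 = 209 / 1.769 = 118.1
S₃ = 118.1 × 29.73^0.3732 = 118.1 × 3.546 ≈ 419

419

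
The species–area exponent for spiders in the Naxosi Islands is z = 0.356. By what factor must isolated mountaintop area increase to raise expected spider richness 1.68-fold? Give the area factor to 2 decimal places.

(A₂/A₁)^0.356 = 1.68, so A₂/A₁ = 1.68^(1/0.356) = 1.68^2.809
ln(A₂/A₁) = ln 1.68 / 0.356 = 0.5188 / 0.356 = 1.4573
A₂/A₁ = e^1.4573 ≈ 4.294

4.29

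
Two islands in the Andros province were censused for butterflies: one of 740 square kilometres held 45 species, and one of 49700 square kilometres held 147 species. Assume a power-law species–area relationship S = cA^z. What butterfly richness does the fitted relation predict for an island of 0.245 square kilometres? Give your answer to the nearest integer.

z = ln(147/45) / ln(49700/740) = 1.1838 / 4.2071 = 0.2814
c = 45 / 740^0.2814 = 45 / 6.417 = 7.013
S₃ = 7.013 × 0.245^0.2814 = 7.013 × 0.6732 ≈ 4.721

5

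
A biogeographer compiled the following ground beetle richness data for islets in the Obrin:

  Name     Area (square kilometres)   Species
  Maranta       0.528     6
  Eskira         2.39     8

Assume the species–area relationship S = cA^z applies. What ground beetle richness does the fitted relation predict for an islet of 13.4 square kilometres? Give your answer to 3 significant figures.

11.1

z = ln(8/6) / ln(2.39/0.528) = 0.2877 / 1.5100 = 0.1905
c = 6 / 0.528^0.1905 = 6 / 0.8854 = 6.776
S₃ = 6.776 × 13.4^0.1905 = 6.776 × 1.64 ≈ 11.11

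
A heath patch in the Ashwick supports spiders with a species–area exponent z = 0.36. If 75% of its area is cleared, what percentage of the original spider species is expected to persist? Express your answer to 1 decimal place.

S_new/S_old = (A_new/A_old)^z = 0.25^0.36
= exp(0.36 × ln 0.25) = exp(0.36 × -1.3863) = exp(-0.4991) ≈ 0.6071

60.7%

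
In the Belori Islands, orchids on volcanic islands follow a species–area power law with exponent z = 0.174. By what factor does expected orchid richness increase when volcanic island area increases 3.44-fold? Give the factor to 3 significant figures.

1.24

S₂/S₁ = (A₂/A₁)^z = 3.44^0.174
ln(S₂/S₁) = 0.174 × ln 3.44 = 0.174 × 1.2355 = 0.2150
S₂/S₁ = e^0.2150 ≈ 1.24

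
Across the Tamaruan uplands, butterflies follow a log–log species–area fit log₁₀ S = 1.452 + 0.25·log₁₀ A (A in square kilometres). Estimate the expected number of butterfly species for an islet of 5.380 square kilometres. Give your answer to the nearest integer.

43

S = 28.31 × 5.38^0.25
ln S = ln 28.31 + 0.25 × ln 5.38 = 3.3434 + 0.25 × 1.6827 = 3.7640
S = e^3.7640 ≈ 43.12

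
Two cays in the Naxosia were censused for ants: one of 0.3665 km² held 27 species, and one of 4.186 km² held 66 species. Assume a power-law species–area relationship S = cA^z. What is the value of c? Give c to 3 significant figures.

39.0

z = ln(S₂/S₁) / ln(A₂/A₁) = ln(66/27) / ln(4.186/0.3665) = 0.8938 / 2.4355 = 0.3670
c = S₁ / A₁^z = 27 / 0.3665^0.3670 = 27 / 0.6919 = 39.03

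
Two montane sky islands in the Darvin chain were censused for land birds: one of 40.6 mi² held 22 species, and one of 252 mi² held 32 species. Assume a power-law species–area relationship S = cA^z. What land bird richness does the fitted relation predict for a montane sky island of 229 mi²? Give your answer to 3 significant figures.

31.4

z = ln(32/22) / ln(252/40.6) = 0.3747 / 1.8257 = 0.2052
c = 22 / 40.6^0.2052 = 22 / 2.139 = 10.29
S₃ = 10.29 × 229^0.2052 = 10.29 × 3.05 ≈ 31.38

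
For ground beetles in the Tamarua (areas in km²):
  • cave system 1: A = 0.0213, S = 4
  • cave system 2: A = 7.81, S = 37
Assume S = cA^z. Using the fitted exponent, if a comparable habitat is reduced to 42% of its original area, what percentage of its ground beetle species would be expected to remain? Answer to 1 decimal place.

72.1%

z = ln(37/4) / ln(7.81/0.0213) = 2.2246 / 5.9045 = 0.3768
S_new/S_old = (A_new/A_old)^z = 0.42^0.3768 = exp(0.3768 × -0.8675) = 0.7212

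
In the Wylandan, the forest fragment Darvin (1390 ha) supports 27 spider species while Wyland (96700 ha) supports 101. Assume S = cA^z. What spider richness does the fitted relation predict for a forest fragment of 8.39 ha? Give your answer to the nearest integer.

z = ln(101/27) / ln(96700/1390) = 1.3193 / 4.2423 = 0.3110
c = 27 / 1390^0.3110 = 27 / 9.493 = 2.844
S₃ = 2.844 × 8.39^0.3110 = 2.844 × 1.938 ≈ 5.511

6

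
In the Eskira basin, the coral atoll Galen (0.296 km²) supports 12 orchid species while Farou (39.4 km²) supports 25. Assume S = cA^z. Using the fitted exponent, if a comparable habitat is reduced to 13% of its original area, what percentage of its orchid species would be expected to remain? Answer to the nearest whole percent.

74%

z = ln(25/12) / ln(39.4/0.296) = 0.7340 / 4.8912 = 0.1501
S_new/S_old = (A_new/A_old)^z = 0.13^0.1501 = exp(0.1501 × -2.0402) = 0.7363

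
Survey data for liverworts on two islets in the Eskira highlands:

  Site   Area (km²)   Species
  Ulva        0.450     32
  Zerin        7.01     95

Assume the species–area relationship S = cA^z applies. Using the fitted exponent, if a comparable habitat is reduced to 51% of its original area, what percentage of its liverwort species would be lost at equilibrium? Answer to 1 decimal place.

23.4%

z = ln(95/32) / ln(7.01/0.45) = 1.0881 / 2.7458 = 0.3963
S_new/S_old = (A_new/A_old)^z = 0.51^0.3963 = exp(0.3963 × -0.6733) = 0.7658
Fraction lost = 1 − 0.7658 = 0.2342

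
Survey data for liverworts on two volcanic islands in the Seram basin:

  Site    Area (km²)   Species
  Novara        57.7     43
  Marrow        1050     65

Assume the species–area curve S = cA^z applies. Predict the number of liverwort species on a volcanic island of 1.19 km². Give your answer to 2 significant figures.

z = ln(65/43) / ln(1050/57.7) = 0.4132 / 2.9013 = 0.1424
c = 43 / 57.7^0.1424 = 43 / 1.782 = 24.14
S₃ = 24.14 × 1.19^0.1424 = 24.14 × 1.025 ≈ 24.74

25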